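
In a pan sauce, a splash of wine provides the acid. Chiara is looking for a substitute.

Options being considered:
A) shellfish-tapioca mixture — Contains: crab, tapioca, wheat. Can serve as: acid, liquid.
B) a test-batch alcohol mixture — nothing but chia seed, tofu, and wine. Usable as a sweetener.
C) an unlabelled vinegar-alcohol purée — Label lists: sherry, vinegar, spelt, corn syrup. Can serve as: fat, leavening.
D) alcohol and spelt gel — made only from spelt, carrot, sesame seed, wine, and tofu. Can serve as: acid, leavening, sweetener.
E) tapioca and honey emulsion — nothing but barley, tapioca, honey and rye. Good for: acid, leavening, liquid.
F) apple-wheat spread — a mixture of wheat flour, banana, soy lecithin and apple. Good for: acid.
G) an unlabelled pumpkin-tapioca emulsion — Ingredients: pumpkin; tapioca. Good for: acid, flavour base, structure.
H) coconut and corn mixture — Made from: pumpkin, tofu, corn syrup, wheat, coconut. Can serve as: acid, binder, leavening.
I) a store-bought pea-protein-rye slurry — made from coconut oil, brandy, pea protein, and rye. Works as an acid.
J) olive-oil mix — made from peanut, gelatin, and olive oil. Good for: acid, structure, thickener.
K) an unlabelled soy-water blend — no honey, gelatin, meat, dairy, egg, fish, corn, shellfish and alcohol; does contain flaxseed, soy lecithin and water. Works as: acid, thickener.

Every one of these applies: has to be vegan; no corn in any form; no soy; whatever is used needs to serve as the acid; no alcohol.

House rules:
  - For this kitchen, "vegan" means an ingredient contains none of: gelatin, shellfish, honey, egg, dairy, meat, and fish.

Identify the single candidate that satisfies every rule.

G

A: has crab, so not vegan — no
B: not usable as an acid; has tofu, so not soy-free (and 1 more) — out
C: not usable as an acid; has corn syrup, so not corn-free (and 1 more) — reject
D: has tofu, so not soy-free; has wine, so not alcohol-free — reject
E: has honey, so not vegan — reject
F: has soy lecithin, so not soy-free — out
G: only tapioca and pumpkin; none excluded — OK
H: has tofu, so not soy-free; has corn syrup, so not corn-free — reject
I: has brandy, so not alcohol-free — reject
J: has gelatin, so not vegan — out
K: has soy lecithin, so not soy-free — out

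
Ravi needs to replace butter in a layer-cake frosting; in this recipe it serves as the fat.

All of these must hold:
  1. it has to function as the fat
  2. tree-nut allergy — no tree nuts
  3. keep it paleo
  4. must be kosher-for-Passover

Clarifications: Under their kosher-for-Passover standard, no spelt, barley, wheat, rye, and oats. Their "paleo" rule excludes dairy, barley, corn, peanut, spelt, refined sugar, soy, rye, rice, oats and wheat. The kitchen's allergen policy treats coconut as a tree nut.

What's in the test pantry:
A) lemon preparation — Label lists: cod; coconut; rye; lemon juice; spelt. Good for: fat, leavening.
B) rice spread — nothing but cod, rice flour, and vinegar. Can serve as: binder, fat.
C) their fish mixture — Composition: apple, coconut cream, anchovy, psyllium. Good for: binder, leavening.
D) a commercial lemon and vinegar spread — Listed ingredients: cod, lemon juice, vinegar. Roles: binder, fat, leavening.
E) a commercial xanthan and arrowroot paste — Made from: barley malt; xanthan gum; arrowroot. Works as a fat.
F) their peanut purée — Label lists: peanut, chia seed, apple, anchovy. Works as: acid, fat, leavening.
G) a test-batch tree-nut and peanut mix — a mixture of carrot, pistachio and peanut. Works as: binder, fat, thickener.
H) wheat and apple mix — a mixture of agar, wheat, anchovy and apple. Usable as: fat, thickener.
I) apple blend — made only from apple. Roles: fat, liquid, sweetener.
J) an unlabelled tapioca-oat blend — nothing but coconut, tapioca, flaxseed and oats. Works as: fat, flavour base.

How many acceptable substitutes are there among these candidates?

A: has rye, so not kosher-for-Passover; has rye, so not paleo (and 1 more) — no
B: has rice flour, so not paleo — reject
C: not usable as a fat; has coconut cream, so not tree-nut-free — reject
D: all constraints satisfied — keep
E: has barley malt, so not kosher-for-Passover; has barley malt, so not paleo — out
F: has peanut, so not paleo — reject
G: has peanut, so not paleo; has pistachio, so not tree-nut-free — out
H: has wheat, so not kosher-for-Passover; has wheat, so not paleo — reject
I: tree-nut-free, paleo — valid
J: has oats, so not kosher-for-Passover; has oats, so not paleo (and 1 more) — no

2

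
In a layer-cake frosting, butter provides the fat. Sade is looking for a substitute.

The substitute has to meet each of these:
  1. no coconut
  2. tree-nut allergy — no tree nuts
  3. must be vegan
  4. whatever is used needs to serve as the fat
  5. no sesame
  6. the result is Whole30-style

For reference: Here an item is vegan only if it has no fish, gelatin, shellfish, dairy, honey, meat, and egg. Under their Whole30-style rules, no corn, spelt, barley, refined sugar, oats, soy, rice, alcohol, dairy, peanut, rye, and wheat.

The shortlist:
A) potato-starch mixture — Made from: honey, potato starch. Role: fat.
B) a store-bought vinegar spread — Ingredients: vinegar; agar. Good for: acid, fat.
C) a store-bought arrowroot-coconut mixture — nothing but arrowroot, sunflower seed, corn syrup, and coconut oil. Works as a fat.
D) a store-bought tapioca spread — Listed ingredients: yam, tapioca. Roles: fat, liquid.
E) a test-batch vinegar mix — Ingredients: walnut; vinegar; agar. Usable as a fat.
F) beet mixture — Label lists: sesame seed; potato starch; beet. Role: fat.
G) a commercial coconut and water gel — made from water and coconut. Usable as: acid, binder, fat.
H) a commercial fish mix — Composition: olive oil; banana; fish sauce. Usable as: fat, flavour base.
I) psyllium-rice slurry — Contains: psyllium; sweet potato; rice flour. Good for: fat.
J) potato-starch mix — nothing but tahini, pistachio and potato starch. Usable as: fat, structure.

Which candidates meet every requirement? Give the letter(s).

B, D

A: has honey, so not vegan — no
B: only vinegar and agar; none excluded — keep
C: has corn syrup, so not Whole30-style; has coconut oil, so not coconut-free — no
D: Whole30-style, no coconut — valid
E: has walnut, so not tree-nut-free — no
F: has sesame seed, so not sesame-free — out
G: has coconut, so not coconut-free — reject
H: has fish sauce, so not vegan — reject
I: has rice flour, so not Whole30-style — out
J: has pistachio, so not tree-nut-free; has tahini, so not sesame-free — no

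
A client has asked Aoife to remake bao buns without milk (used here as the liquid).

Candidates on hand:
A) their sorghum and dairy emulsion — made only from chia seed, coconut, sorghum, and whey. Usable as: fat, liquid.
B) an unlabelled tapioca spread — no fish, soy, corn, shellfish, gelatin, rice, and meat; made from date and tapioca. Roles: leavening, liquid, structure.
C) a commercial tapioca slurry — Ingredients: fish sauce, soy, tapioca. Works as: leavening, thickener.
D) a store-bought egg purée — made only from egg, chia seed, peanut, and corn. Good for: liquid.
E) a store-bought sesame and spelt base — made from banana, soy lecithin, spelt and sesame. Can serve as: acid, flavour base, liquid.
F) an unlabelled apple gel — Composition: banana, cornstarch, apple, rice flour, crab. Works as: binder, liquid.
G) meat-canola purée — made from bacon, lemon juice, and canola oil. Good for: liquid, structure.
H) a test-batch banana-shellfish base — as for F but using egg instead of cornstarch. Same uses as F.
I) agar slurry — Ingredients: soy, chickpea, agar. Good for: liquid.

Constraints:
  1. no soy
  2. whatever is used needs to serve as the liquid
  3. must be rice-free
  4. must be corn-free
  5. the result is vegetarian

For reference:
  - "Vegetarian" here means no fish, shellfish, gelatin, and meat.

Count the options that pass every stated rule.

A: coconut and whey etc. — none of it excluded — keep
B: vegetarian, no rice — OK
C: not usable as a liquid; has fish sauce, so not vegetarian (and 1 more) — out
D: has corn, so not corn-free — out
E: has soy lecithin, so not soy-free — out
F: has crab, so not vegetarian; has cornstarch, so not corn-free (and 1 more) — no
G: has bacon, so not vegetarian — out
H: has crab, so not vegetarian; has rice flour, so not rice-free — out
I: has soy, so not soy-free — out

2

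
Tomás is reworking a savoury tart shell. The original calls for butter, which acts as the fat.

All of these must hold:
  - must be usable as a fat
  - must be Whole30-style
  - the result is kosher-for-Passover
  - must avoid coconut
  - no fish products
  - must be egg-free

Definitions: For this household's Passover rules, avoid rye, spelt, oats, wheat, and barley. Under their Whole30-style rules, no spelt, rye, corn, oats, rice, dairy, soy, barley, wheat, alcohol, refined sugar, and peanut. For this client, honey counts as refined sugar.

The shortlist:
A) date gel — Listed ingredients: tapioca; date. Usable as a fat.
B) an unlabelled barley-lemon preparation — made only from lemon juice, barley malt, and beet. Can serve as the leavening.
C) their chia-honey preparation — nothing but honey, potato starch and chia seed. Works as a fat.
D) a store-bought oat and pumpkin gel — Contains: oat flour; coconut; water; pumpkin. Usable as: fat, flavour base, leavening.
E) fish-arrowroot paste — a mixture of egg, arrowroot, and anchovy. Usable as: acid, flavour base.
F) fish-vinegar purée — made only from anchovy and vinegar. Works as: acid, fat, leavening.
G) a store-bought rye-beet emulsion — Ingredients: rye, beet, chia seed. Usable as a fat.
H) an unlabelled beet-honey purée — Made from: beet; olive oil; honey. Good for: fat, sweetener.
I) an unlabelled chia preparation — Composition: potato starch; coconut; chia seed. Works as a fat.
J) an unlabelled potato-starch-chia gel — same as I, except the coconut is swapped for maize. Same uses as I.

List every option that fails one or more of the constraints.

B, C, D, E, F, G, H, I, J

A: all constraints satisfied — OK
B: not usable as a fat; has barley malt, so not kosher-for-Passover (and 1 more) — reject
C: has honey, so not Whole30-style — out
D: has oat flour, so not kosher-for-Passover; has oat flour, so not Whole30-style (and 1 more) — reject
E: not usable as a fat; has egg, so not egg-free (and 1 more) — out
F: has anchovy, so not fish-free — no
G: has rye, so not kosher-for-Passover; has rye, so not Whole30-style — out
H: has honey, so not Whole30-style — reject
I: has coconut, so not coconut-free — reject
J: has maize, so not Whole30-style — no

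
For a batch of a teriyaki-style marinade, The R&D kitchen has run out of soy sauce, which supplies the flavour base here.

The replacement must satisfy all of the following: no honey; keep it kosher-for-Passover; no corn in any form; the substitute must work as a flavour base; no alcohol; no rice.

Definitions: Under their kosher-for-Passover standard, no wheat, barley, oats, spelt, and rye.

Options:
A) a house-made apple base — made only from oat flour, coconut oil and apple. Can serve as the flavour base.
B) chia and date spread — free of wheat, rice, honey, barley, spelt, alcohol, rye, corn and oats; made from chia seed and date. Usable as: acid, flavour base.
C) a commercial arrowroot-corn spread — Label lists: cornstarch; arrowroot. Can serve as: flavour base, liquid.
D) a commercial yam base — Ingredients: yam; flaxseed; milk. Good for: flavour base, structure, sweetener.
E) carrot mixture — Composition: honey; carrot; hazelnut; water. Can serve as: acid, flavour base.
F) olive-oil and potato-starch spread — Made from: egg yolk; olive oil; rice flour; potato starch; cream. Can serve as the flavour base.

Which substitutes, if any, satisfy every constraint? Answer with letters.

A: has oat flour, so not kosher-for-Passover — out
B: every rule checks out — OK
C: has cornstarch, so not corn-free — no
D: only milk, yam and flaxseed; none excluded — OK
E: has honey, so not honey-free — no
F: has rice flour, so not rice-free — no

B, D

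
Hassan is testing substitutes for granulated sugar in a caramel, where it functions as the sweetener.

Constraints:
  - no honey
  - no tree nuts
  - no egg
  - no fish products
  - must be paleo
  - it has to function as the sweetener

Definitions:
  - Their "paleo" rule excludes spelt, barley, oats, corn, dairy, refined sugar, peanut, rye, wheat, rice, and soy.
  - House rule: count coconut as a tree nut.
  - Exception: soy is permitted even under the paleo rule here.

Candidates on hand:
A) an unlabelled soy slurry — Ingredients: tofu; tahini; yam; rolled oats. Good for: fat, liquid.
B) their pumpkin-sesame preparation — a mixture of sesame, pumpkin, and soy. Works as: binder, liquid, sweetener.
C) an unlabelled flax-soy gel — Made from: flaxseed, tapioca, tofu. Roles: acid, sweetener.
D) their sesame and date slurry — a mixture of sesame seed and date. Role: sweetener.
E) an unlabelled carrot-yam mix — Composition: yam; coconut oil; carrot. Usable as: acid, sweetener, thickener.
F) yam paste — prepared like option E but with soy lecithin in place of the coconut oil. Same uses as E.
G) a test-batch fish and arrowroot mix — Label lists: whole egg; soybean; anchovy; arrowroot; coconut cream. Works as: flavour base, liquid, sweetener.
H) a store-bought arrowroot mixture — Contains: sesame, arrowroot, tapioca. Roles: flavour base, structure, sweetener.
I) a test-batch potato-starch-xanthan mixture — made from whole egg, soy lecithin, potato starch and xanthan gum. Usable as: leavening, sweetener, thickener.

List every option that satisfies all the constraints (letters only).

B, C, D, F, H

A: not usable as a sweetener; has rolled oats, so not paleo — no
B: soy is permitted under the paleo carve-out; nothing else excluded — keep
C: soy is permitted under the paleo carve-out; nothing else excluded — OK
D: works as a sweetener, no honey, no fish — valid
E: has coconut oil, so not tree-nut-free — out
F: soy is permitted under the paleo carve-out; nothing else excluded — valid
G: has coconut cream, so not tree-nut-free; has anchovy, so not fish-free (and 1 more) — no
H: nothing on the exclusion list — OK
I: has whole egg, so not egg-free — out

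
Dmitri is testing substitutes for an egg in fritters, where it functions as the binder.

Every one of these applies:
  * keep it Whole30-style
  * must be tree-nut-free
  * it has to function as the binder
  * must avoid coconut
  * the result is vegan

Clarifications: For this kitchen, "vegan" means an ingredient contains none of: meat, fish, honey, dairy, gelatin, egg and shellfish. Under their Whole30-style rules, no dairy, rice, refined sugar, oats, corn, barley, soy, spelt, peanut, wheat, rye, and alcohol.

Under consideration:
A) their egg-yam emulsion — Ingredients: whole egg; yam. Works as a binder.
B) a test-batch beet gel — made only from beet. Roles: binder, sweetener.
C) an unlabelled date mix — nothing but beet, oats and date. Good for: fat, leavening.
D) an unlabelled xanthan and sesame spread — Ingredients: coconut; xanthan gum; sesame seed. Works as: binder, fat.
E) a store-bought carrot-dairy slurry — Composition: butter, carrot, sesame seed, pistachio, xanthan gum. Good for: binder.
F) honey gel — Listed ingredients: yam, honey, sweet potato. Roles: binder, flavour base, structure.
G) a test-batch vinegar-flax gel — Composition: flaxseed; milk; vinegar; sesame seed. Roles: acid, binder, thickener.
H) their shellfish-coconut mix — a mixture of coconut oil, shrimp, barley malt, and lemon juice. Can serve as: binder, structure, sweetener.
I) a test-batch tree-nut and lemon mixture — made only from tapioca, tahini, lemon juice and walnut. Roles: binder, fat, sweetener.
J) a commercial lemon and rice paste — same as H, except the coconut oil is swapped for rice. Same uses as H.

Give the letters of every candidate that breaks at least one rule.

A, C, D, E, F, G, H, I, J

A: has whole egg, so not vegan — reject
B: only beet; none excluded — keep
C: not usable as a binder; has oats, so not Whole30-style — no
D: has coconut, so not coconut-free — reject
E: has butter, so not vegan; has butter, so not Whole30-style (and 1 more) — out
F: has honey, so not vegan — no
G: has milk, so not vegan; has milk, so not Whole30-style — no
H: has shrimp, so not vegan; has barley malt, so not Whole30-style (and 1 more) — no
I: has walnut, so not tree-nut-free — reject
J: has shrimp, so not vegan; has barley malt, so not Whole30-style — no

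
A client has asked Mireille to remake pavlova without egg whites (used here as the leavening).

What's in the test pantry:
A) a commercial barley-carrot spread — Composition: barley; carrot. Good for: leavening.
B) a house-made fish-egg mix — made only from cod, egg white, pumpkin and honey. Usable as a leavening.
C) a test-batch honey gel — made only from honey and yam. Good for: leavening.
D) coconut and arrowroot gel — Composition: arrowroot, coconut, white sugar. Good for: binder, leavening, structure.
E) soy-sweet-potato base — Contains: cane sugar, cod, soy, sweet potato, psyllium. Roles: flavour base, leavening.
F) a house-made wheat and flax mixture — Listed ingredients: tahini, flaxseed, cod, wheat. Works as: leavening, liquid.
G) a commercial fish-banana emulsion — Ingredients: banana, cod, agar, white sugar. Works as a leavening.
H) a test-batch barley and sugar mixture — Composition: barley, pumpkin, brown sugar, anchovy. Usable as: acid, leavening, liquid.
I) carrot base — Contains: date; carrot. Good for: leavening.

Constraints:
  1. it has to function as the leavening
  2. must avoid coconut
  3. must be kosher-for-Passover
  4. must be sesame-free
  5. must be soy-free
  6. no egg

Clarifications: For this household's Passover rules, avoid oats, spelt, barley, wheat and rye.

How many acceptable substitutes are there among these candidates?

A: has barley, so not kosher-for-Passover — out
B: has egg white, so not egg-free — out
C: works as a leavening, no soy, kosher-for-Passover — keep
D: has coconut, so not coconut-free — no
E: has soy, so not soy-free — out
F: has wheat, so not kosher-for-Passover; has tahini, so not sesame-free — out
G: all constraints satisfied — valid
H: has barley, so not kosher-for-Passover — out
I: every rule checks out — OK

3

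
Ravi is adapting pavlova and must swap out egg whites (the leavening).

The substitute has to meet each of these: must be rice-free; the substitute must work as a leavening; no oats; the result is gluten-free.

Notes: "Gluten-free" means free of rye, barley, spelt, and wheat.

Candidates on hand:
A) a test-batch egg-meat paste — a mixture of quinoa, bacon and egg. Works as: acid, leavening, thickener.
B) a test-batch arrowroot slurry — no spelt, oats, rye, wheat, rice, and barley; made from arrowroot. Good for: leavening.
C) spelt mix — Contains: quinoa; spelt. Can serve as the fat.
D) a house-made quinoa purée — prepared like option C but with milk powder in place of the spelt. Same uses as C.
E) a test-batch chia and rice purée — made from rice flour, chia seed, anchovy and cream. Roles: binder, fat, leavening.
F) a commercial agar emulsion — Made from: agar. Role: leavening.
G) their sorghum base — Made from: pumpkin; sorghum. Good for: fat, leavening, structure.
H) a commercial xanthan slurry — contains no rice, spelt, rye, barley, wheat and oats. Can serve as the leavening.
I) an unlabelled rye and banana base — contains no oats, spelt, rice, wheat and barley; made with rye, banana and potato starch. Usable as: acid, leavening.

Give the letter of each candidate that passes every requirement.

A, B, F, G, H

A: only egg, bacon, and quinoa; none excluded — valid
B: no oats, no rice — keep
C: not usable as a leavening; has spelt, so not gluten-free — no
D: not usable as a leavening — out
E: has rice flour, so not rice-free — out
F: works as a leavening, no rice, no oats — keep
G: nothing on the exclusion list — OK
H: works as a leavening, gluten-free, no oats — keep
I: has rye, so not gluten-free — reject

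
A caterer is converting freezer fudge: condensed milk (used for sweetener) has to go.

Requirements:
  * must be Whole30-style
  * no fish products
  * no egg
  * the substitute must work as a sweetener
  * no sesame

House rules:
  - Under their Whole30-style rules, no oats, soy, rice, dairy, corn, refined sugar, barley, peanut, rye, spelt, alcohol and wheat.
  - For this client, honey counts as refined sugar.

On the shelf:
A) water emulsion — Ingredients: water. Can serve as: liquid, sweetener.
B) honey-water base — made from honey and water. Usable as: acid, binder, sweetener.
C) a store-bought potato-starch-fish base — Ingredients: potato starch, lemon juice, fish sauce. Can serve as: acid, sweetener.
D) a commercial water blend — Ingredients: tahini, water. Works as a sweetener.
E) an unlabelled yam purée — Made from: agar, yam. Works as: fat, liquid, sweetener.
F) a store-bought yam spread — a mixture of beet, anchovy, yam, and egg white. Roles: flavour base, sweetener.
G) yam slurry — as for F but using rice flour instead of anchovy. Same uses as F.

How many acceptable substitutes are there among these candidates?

A: no fish, no egg — keep
B: has honey, so not Whole30-style — no
C: has fish sauce, so not fish-free — reject
D: has tahini, so not sesame-free — reject
E: works as a sweetener, no egg, no fish — OK
F: has anchovy, so not fish-free; has egg white, so not egg-free — reject
G: has rice flour, so not Whole30-style; has egg white, so not egg-free — reject

2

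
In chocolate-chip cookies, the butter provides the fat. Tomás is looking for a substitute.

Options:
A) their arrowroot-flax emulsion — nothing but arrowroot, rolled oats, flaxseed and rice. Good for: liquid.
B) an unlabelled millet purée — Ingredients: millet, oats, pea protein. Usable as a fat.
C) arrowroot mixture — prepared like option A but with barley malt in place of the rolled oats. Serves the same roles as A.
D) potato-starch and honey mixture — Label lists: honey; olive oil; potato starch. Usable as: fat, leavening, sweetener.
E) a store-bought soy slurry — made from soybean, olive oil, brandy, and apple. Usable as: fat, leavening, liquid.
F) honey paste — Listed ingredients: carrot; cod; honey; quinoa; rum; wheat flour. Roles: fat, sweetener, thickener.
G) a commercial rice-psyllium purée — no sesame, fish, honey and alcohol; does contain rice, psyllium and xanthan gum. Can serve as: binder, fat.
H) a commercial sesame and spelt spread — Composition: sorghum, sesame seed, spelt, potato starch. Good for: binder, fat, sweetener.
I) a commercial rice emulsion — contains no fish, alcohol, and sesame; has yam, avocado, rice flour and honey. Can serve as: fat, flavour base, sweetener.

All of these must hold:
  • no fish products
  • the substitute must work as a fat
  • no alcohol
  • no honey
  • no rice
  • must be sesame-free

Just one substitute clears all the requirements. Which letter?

B

A: not usable as a fat; has rice, so not rice-free — reject
B: no sesame, no honey — keep
C: not usable as a fat; has rice, so not rice-free — out
D: has honey, so not honey-free — no
E: has brandy, so not alcohol-free — out
F: has honey, so not honey-free; has rum, so not alcohol-free (and 1 more) — reject
G: has rice, so not rice-free — reject
H: has sesame seed, so not sesame-free — reject
I: has rice flour, so not rice-free; has honey, so not honey-free — reject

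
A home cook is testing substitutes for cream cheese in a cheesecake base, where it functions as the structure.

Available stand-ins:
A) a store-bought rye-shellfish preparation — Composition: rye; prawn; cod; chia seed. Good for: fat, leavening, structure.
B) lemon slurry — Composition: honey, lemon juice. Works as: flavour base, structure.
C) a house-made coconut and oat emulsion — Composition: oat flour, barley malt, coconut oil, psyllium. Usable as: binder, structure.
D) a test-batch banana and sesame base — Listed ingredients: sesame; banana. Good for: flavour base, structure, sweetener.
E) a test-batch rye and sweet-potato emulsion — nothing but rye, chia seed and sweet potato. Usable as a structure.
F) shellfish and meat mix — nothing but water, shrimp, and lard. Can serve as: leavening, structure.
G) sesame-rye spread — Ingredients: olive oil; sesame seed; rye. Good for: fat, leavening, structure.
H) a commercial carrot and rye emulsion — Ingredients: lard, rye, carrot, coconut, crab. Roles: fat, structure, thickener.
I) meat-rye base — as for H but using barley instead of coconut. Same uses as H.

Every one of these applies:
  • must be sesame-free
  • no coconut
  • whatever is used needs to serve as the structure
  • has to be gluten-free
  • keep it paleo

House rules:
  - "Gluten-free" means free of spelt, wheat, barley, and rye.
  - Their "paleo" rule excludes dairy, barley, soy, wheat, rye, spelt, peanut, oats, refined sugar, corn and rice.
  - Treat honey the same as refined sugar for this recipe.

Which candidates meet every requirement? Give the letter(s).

F

A: has rye, so not gluten-free; has rye, so not paleo — reject
B: has honey, so not paleo — reject
C: has barley malt, so not gluten-free; has barley malt, so not paleo (and 1 more) — no
D: has sesame, so not sesame-free — reject
E: has rye, so not gluten-free; has rye, so not paleo — no
F: only lard, shrimp and water; none excluded — keep
G: has rye, so not gluten-free; has rye, so not paleo (and 1 more) — out
H: has rye, so not gluten-free; has rye, so not paleo (and 1 more) — no
I: has barley, so not gluten-free; has barley, so not paleo — out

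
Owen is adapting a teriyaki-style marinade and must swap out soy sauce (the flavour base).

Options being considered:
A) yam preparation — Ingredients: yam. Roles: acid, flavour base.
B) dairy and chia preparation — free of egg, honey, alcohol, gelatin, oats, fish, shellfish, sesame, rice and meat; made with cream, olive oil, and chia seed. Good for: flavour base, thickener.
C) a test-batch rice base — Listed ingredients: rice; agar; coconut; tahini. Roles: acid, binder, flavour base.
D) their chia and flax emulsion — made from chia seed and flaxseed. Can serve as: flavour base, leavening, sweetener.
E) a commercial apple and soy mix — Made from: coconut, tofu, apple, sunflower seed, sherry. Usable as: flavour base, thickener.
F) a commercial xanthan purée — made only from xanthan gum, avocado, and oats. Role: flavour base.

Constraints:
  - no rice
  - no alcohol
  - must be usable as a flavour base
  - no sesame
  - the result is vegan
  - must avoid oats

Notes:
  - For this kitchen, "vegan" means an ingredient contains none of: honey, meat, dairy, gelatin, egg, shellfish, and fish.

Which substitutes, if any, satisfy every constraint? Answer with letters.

A, D

A: nothing on the exclusion list — OK
B: has cream, so not vegan — reject
C: has rice, so not rice-free; has tahini, so not sesame-free — no
D: only flaxseed and chia seed; none excluded — OK
E: has sherry, so not alcohol-free — out
F: has oats, so not oat-free — reject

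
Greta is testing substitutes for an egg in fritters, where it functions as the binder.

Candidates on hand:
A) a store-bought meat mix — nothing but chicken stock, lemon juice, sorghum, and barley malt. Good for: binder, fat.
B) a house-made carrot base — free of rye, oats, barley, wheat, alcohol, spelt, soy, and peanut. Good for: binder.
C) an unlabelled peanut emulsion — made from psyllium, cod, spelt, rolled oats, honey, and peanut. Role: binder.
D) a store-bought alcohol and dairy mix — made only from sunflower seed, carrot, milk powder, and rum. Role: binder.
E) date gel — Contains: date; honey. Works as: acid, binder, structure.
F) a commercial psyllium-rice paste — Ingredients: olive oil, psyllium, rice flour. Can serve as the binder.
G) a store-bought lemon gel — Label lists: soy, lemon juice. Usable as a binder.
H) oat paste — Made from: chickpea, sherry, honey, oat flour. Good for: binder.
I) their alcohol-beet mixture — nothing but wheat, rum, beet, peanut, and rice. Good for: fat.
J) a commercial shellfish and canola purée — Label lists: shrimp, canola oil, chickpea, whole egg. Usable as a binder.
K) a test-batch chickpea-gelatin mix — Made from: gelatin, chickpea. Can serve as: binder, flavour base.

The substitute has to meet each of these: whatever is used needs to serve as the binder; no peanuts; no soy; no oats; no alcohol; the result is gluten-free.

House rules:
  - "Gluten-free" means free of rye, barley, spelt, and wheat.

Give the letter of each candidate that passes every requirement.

B, E, F, J, K

A: has barley malt, so not gluten-free — no
B: nothing on the exclusion list — valid
C: has spelt, so not gluten-free; has peanut, so not peanut-free (and 1 more) — reject
D: has rum, so not alcohol-free — reject
E: works as a binder, no oats, no peanut — valid
F: works as a binder, no soy, gluten-free — keep
G: has soy, so not soy-free — out
H: has sherry, so not alcohol-free; has oat flour, so not oat-free — no
I: not usable as a binder; has wheat, so not gluten-free (and 2 more) — out
J: whole egg and shrimp etc. — none of it excluded — OK
K: nothing on the exclusion list — keep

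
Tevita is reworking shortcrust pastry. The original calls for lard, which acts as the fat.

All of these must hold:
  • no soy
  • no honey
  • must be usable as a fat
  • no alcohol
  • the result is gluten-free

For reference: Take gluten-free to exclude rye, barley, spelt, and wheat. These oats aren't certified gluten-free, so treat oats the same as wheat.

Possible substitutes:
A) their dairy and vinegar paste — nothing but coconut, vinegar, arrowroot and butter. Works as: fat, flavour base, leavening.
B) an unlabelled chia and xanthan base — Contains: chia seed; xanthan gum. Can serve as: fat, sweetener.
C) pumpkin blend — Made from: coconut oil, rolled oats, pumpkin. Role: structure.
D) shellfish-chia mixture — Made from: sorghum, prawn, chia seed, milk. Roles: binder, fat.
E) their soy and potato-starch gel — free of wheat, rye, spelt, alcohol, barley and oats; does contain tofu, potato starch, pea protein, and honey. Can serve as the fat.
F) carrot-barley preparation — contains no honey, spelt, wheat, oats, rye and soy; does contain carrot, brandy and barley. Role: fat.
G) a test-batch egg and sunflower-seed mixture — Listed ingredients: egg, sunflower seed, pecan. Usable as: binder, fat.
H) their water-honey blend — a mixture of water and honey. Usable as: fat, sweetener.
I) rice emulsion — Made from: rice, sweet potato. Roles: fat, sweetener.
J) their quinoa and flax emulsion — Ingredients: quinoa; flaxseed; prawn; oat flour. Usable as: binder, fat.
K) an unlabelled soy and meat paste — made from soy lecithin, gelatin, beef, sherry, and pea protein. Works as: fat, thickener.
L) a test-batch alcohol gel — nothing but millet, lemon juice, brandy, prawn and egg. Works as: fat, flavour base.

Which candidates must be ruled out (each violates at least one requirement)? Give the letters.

C, E, F, H, J, K, L

A: nothing on the exclusion list — valid
B: gluten-free, no soy — keep
C: not usable as a fat; has rolled oats, so not gluten-free — out
D: milk and prawn etc. — none of it excluded — OK
E: has tofu, so not soy-free; has honey, so not honey-free — no
F: has barley, so not gluten-free; has brandy, so not alcohol-free — reject
G: gluten-free, no alcohol — valid
H: has honey, so not honey-free — out
I: no honey, gluten-free — keep
J: has oat flour, so not gluten-free — reject
K: has soy lecithin, so not soy-free; has sherry, so not alcohol-free — out
L: has brandy, so not alcohol-free — out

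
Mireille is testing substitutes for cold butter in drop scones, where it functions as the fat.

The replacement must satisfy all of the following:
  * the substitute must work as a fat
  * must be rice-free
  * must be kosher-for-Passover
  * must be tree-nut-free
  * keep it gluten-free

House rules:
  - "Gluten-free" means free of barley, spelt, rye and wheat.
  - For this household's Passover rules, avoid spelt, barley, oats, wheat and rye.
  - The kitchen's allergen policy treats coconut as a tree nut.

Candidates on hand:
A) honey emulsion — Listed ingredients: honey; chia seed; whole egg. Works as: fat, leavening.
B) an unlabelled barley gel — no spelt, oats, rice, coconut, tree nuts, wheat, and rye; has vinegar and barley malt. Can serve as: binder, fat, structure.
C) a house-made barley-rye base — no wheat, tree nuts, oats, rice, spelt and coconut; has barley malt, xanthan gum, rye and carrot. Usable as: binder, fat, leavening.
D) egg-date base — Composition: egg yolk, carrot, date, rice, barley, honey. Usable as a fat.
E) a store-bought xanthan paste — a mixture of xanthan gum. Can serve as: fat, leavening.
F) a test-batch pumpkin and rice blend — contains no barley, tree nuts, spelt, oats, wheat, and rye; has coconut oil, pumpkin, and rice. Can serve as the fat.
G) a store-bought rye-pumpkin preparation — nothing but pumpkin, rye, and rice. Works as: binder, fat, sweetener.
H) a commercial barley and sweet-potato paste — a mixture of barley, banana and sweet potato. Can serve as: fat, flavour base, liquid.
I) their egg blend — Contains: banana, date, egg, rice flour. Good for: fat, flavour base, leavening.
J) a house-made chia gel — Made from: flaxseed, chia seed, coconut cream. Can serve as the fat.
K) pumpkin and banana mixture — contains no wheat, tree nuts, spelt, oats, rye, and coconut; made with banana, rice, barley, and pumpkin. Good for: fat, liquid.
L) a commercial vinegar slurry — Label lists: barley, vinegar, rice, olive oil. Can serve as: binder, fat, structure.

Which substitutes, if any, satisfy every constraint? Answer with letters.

A: only whole egg, honey and chia seed; none excluded — valid
B: has barley malt, so not gluten-free; has barley malt, so not kosher-for-Passover — reject
C: has barley malt, so not gluten-free; has barley malt, so not kosher-for-Passover — reject
D: has barley, so not gluten-free; has barley, so not kosher-for-Passover (and 1 more) — no
E: only xanthan gum; none excluded — OK
F: has rice, so not rice-free; has coconut oil, so not tree-nut-free — out
G: has rye, so not gluten-free; has rye, so not kosher-for-Passover (and 1 more) — no
H: has barley, so not gluten-free; has barley, so not kosher-for-Passover — out
I: has rice flour, so not rice-free — out
J: has coconut cream, so not tree-nut-free — reject
K: has barley, so not gluten-free; has barley, so not kosher-for-Passover (and 1 more) — no
L: has barley, so not gluten-free; has barley, so not kosher-for-Passover (and 1 more) — out

A, E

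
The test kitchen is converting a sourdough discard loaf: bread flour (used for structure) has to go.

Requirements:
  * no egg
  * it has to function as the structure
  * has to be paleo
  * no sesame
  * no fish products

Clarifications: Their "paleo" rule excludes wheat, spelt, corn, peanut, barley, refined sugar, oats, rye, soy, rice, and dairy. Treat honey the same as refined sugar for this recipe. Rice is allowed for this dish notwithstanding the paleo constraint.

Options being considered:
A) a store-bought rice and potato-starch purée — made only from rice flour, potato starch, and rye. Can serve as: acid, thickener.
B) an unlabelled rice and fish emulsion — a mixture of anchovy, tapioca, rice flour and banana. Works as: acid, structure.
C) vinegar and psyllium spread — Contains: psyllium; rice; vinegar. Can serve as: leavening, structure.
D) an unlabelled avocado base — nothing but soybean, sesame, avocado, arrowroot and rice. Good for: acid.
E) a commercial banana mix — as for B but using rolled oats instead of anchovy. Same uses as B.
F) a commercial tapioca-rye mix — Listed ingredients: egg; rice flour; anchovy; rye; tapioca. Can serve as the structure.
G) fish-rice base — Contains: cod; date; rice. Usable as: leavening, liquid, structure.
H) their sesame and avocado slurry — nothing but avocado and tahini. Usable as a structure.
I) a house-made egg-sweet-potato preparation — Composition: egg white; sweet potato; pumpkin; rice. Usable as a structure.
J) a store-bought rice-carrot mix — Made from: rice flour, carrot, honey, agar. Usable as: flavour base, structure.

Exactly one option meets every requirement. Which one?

C

A: not usable as a structure; has rye, so not paleo — no
B: has anchovy, so not fish-free — out
C: rice is permitted under the paleo carve-out; nothing else excluded — OK
D: not usable as a structure; has soybean, so not paleo (and 1 more) — reject
E: has rolled oats, so not paleo — reject
F: has rye, so not paleo; has anchovy, so not fish-free (and 1 more) — out
G: has cod, so not fish-free — no
H: has tahini, so not sesame-free — out
I: has egg white, so not egg-free — out
J: has honey, so not paleo — no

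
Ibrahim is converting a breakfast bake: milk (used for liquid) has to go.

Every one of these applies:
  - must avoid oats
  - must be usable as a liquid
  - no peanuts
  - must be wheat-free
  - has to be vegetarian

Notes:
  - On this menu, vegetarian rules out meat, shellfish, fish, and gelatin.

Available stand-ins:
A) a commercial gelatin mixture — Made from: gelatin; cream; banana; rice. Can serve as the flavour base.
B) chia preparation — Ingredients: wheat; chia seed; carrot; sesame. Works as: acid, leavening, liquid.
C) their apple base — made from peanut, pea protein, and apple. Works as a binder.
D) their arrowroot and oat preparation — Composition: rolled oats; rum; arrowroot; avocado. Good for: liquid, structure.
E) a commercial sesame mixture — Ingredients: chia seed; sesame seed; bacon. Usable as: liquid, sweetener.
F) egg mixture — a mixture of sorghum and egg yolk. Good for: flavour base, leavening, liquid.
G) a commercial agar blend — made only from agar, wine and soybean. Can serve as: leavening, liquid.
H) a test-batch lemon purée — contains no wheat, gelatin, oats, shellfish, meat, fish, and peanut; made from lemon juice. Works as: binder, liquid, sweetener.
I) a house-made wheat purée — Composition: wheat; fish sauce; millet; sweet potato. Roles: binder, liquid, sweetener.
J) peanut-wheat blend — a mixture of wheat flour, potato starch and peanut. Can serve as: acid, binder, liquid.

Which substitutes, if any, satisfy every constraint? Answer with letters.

F, G, H

A: not usable as a liquid; has gelatin, so not vegetarian — no
B: has wheat, so not wheat-free — out
C: not usable as a liquid; has peanut, so not peanut-free — no
D: has rolled oats, so not oat-free — out
E: has bacon, so not vegetarian — no
F: only egg yolk and sorghum; none excluded — keep
G: no oats, no wheat — keep
H: works as a liquid, no peanut, vegetarian — keep
I: has fish sauce, so not vegetarian; has wheat, so not wheat-free — reject
J: has wheat flour, so not wheat-free; has peanut, so not peanut-free — out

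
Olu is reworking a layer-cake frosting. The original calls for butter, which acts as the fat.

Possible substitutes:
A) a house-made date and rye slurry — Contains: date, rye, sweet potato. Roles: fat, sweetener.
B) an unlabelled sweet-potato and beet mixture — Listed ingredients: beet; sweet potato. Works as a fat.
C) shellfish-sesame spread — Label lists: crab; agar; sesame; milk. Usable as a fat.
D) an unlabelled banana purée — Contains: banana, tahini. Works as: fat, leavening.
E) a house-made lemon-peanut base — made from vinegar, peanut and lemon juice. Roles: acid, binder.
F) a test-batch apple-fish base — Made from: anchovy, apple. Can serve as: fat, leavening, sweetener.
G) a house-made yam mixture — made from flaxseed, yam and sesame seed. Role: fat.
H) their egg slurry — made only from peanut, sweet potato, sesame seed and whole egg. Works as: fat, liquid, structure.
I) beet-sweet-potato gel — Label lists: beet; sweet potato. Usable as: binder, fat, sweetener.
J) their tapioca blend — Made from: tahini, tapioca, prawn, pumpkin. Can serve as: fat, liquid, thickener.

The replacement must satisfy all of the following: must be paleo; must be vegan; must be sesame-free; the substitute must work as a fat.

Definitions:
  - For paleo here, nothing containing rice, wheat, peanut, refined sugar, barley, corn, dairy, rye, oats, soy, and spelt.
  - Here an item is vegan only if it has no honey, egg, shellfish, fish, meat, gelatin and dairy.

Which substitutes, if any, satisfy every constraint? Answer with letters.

B, I

A: has rye, so not paleo — no
B: only sweet potato and beet; none excluded — valid
C: has milk, so not paleo; has milk, so not vegan (and 1 more) — reject
D: has tahini, so not sesame-free — out
E: not usable as a fat; has peanut, so not paleo — reject
F: has anchovy, so not vegan — out
G: has sesame seed, so not sesame-free — out
H: has peanut, so not paleo; has whole egg, so not vegan (and 1 more) — out
I: only beet and sweet potato; none excluded — keep
J: has prawn, so not vegan; has tahini, so not sesame-free — no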